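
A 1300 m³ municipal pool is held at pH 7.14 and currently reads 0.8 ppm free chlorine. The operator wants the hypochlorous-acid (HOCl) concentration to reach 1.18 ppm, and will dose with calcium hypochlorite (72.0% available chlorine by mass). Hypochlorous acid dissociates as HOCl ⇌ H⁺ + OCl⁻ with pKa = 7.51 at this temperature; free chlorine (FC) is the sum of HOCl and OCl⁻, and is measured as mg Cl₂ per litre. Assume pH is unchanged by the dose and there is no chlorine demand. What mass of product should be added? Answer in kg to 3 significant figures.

Volume: 1300 m³ = 1,300,000 L.
[OCl⁻]/[HOCl] = 10^(pH − pKa) = 10^(7.14 − 7.51) = 0.4266; fraction as HOCl = 1/(1 + 0.4266) = 0.701.
Free chlorine required for 1.18 ppm HOCl: 1.18 / 0.701 = 1.683 ppm.
FC to add: 1.683 − 0.8 = 0.8834 mg/L as Cl₂.
Cl₂ equivalent: 0.8834 mg/L × 1,300,000 L = 1148 g.
Product at 72.0% available Cl: 1148 / 0.72 = 1595 g.

1.59 kg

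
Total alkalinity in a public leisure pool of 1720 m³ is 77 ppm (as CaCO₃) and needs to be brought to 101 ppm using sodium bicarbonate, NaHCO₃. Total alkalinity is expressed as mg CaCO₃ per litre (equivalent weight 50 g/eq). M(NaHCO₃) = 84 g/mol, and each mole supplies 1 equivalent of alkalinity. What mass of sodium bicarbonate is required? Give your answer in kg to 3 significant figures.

Volume: 1720 m³ = 1,720,000 L.
Alkalinity to add: (101 − 77) = 24 mg/L as CaCO₃ × 1,720,000 L = 41,280 g as CaCO₃.
Equivalents: 41,280 g ÷ 50 g/eq = 825.6 eq.
NaHCO₃ supplies 1 eq per mole → 825.6 mol.
Mass: 825.6 mol × 84 g/mol = 69,350 g.

69.4 kg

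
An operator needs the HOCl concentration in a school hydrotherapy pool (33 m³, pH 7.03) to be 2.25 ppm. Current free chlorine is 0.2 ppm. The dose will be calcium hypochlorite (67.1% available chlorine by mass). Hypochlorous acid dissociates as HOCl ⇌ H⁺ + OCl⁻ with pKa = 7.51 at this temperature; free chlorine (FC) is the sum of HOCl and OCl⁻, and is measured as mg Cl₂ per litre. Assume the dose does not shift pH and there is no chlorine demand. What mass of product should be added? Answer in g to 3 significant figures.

137 g

Volume: 33 m³ = 33,000 L.
[OCl⁻]/[HOCl] = 10^(pH − pKa) = 10^(7.03 − 7.51) = 0.3311; fraction as HOCl = 1/(1 + 0.3311) = 0.7512.
Free chlorine required for 2.25 ppm HOCl: 2.25 / 0.7512 = 2.995 ppm.
FC to add: 2.995 − 0.2 = 2.795 mg/L as Cl₂.
Cl₂ equivalent: 2.795 mg/L × 33,000 L = 92.24 g.
Product at 67.1% available Cl: 92.24 / 0.671 = 137.5 g.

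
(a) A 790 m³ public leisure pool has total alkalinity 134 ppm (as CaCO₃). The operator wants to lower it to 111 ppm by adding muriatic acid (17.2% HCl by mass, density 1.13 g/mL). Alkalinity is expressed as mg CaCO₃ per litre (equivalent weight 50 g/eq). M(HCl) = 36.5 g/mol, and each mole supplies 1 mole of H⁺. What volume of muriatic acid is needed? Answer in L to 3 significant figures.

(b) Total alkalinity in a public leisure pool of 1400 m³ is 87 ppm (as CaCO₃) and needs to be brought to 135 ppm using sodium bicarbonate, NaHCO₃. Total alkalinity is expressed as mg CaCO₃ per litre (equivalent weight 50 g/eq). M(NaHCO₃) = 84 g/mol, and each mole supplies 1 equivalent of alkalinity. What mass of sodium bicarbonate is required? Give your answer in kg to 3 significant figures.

(a) 68.2 L; (b) 113 kg

(a) Volume: 790 m³ = 790,000 L.
(a) Alkalinity to neutralize: (134 − 111) = 23 mg/L as CaCO₃ × 790,000 L = 18,170 g as CaCO₃.
(a) Equivalents of H⁺ required: 18,170 ÷ 50 g/eq = 363.4 eq = 363.4 mol HCl.
(a) Mass of HCl: 363.4 × 36.5 = 13,260 g.
(a) Mass of 17.2% solution: 13,260 / 0.172 = 77,120 g.
(a) Volume: 77,120 g ÷ 1.13 g/mL = 68,250 mL.

(b) Volume: 1400 m³ = 1,400,000 L.
(b) Alkalinity to add: (135 − 87) = 48 mg/L as CaCO₃ × 1,400,000 L = 67,200 g as CaCO₃.
(b) Equivalents: 67,200 g ÷ 50 g/eq = 1344 eq.
(b) NaHCO₃ supplies 1 eq per mole → 1344 mol.
(b) Mass: 1344 mol × 84 g/mol = 112,900 g.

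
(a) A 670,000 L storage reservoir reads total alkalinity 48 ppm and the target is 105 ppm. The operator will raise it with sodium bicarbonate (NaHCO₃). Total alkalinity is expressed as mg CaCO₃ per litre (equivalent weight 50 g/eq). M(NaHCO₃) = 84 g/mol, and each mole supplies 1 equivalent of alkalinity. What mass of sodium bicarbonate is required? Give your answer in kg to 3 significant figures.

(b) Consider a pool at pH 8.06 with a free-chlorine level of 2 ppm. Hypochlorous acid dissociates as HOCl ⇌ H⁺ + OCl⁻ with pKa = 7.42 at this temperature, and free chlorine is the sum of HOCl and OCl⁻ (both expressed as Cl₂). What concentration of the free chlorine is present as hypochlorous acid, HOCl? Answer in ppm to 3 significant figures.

(a) Alkalinity to add: (105 − 48) = 57 mg/L as CaCO₃ × 670,000 L = 38,190 g as CaCO₃.
(a) Equivalents: 38,190 g ÷ 50 g/eq = 763.8 eq.
(a) NaHCO₃ supplies 1 eq per mole → 763.8 mol.
(a) Mass: 763.8 mol × 84 g/mol = 64,160 g.

(b) [OCl⁻]/[HOCl] = 10^(pH − pKa) = 10^(8.06 − 7.42) = 10^0.64 = 4.365.
(b) Fraction as HOCl = 1 / (1 + 4.365) = 0.1864.
(b) HOCl = 0.1864 × 2 ppm = 0.3728 ppm.

(a) 64.2 kg; (b) 0.373 ppm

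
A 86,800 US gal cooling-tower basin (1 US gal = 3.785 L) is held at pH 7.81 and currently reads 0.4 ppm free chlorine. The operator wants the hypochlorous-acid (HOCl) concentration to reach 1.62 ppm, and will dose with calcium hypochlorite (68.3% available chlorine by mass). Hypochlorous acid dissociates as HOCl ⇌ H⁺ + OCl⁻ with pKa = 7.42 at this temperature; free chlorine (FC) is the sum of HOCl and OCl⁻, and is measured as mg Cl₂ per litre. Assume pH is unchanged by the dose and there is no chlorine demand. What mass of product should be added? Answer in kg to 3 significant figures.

2.50 kg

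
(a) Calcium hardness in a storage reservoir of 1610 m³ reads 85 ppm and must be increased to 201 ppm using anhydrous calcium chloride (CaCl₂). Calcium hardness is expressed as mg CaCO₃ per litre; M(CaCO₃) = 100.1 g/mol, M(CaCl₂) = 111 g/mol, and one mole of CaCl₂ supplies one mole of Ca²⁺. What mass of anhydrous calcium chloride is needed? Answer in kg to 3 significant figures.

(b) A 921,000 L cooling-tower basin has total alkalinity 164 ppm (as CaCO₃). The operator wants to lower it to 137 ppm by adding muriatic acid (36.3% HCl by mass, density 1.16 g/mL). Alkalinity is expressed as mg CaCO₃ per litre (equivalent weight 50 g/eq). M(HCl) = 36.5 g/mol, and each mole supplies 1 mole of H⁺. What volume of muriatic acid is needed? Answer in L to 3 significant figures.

(a) Volume: 1610 m³ = 1,610,000 L.
(a) Hardness to add: (201 − 85) = 116 mg/L as CaCO₃ × 1,610,000 L = 186,800 g as CaCO₃.
(a) Moles of Ca²⁺ (1 mol Ca²⁺ ≡ 1 mol CaCO₃): 186,800 / 100.1 g/mol = 1866 mol.
(a) Mass of CaCl₂: 1866 × 111 = 207,100 g.

(b) Alkalinity to neutralize: (164 − 137) = 27 mg/L as CaCO₃ × 921,000 L = 24,870 g as CaCO₃.
(b) Equivalents of H⁺ required: 24,870 ÷ 50 g/eq = 497.3 eq = 497.3 mol HCl.
(b) Mass of HCl: 497.3 × 36.5 = 18,150 g.
(b) Mass of 36.3% solution: 18,150 / 0.363 = 50,010 g.
(b) Volume: 50,010 g ÷ 1.16 g/mL = 43,110 mL.

(a) 207 kg; (b) 43.1 L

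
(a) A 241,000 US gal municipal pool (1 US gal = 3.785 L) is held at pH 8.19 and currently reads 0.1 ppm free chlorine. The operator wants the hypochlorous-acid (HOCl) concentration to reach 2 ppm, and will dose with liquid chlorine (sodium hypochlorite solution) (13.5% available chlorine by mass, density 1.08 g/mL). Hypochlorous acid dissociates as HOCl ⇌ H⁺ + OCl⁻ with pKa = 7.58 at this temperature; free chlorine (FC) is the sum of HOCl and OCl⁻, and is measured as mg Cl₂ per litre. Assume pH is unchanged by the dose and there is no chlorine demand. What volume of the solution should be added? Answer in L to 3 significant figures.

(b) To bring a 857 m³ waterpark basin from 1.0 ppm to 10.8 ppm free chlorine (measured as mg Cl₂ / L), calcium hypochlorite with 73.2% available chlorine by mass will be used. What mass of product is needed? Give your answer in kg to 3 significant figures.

(a) 62.9 L; (b) 11.5 kg

(a) Volume: 241,000 US gal × 3.785 L/gal = 912,185 L.
(a) [OCl⁻]/[HOCl] = 10^(pH − pKa) = 10^(8.19 − 7.58) = 4.074; fraction as HOCl = 1/(1 + 4.074) = 0.1971.
(a) Free chlorine required for 2 ppm HOCl: 2 / 0.1971 = 10.15 ppm.
(a) FC to add: 10.15 − 0.1 = 10.05 mg/L as Cl₂.
(a) Cl₂ equivalent: 10.05 mg/L × 912,185 L = 9165 g.
(a) Product at 13.5% available Cl: 9165 / 0.135 = 67,890 g.
(a) Volume: 67,890 g ÷ 1.08 g/mL = 62,860 mL.

(b) Volume: 857 m³ = 857,000 L.
(b) Chlorine deficit: 10.8 − 1.0 = 9.8 ppm = 9.8 mg/L as Cl₂.
(b) Cl₂ equivalent needed: 9.8 mg/L × 857,000 L = 8,399,000 mg = 8399 g.
(b) Product at 73.2% available chlorine: 8399 / 0.732 = 11,470 g.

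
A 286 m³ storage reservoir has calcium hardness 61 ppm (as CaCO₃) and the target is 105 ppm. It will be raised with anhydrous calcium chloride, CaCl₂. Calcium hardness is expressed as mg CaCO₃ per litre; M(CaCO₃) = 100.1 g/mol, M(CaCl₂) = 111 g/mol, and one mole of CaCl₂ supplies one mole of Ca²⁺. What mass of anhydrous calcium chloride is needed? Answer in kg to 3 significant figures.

14.0 kg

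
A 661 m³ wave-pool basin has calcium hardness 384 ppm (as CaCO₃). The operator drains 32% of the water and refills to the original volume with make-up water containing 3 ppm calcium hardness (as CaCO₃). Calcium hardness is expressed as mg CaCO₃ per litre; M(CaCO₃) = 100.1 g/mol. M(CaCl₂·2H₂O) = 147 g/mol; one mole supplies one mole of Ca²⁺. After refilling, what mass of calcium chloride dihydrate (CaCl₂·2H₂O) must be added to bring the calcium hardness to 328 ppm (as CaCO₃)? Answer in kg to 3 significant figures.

64.0 kg

Volume: 661 m³ = 661,000 L.
After draining 32% and refilling: 384 × 0.68 + 3 × 0.32 = 262.08 ppm.
Deficit to target: 328 − 262.08 = 65.92 mg/L.
As CaCO₃: 65.92 mg/L × 661,000 L = 43,570 g; ÷ 100.1 = 435.3 mol Ca²⁺.
Mass: 435.3 × 147 = 63,990 g.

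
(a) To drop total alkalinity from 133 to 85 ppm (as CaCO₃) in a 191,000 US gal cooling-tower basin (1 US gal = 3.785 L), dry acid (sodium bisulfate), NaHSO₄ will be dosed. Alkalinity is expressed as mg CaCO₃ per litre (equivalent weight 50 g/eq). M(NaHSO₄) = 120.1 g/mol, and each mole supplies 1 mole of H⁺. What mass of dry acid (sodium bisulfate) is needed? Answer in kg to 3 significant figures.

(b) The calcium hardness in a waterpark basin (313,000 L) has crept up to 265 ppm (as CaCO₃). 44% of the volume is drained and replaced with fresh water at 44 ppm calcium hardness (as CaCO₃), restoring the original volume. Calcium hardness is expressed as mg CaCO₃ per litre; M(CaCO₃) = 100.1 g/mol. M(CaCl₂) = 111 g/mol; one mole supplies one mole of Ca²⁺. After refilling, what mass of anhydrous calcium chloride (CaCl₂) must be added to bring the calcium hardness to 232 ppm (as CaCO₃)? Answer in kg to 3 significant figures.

(a) 83.4 kg; (b) 22.3 kg

(a) Volume: 191,000 US gal × 3.785 L/gal = 722,935 L.
(a) Alkalinity to neutralize: (133 − 85) = 48 mg/L as CaCO₃ × 722,935 L = 34,700 g as CaCO₃.
(a) Equivalents of H⁺ required: 34,700 ÷ 50 g/eq = 694 eq = 694 mol NaHSO₄.
(a) Mass of NaHSO₄: 694 × 120.1 = 83,350 g.

(b) After draining 44% and refilling: 265 × 0.56 + 44 × 0.44 = 167.76 ppm.
(b) Deficit to target: 232 − 167.76 = 64.24 mg/L.
(b) As CaCO₃: 64.24 mg/L × 313,000 L = 20,110 g; ÷ 100.1 = 200.9 mol Ca²⁺.
(b) Mass: 200.9 × 111 = 22,300 g.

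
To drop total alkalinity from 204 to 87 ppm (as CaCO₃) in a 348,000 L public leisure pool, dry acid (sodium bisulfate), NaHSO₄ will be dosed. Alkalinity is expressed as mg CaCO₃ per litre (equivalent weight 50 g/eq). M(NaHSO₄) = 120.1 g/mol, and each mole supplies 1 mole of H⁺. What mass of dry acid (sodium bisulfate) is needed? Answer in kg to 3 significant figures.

Alkalinity to neutralize: (204 − 87) = 117 mg/L as CaCO₃ × 348,000 L = 40,720 g as CaCO₃.
Equivalents of H⁺ required: 40,720 ÷ 50 g/eq = 814.3 eq = 814.3 mol NaHSO₄.
Mass of NaHSO₄: 814.3 × 120.1 = 97,800 g.

97.8 kg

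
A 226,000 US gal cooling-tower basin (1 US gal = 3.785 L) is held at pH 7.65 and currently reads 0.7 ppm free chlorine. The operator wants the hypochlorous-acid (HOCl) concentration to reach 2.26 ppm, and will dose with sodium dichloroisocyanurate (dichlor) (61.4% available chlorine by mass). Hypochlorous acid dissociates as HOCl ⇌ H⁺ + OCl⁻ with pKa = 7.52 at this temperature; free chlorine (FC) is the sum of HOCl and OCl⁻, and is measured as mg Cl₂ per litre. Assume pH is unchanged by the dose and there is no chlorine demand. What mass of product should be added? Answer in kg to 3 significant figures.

Volume: 226,000 US gal × 3.785 L/gal = 855,410 L.
[OCl⁻]/[HOCl] = 10^(pH − pKa) = 10^(7.65 − 7.52) = 1.349; fraction as HOCl = 1/(1 + 1.349) = 0.4257.
Free chlorine required for 2.26 ppm HOCl: 2.26 / 0.4257 = 5.309 ppm.
FC to add: 5.309 − 0.7 = 4.609 mg/L as Cl₂.
Cl₂ equivalent: 4.609 mg/L × 855,410 L = 3942 g.
Product at 61.4% available Cl: 3942 / 0.614 = 6421 g.

6.42 kg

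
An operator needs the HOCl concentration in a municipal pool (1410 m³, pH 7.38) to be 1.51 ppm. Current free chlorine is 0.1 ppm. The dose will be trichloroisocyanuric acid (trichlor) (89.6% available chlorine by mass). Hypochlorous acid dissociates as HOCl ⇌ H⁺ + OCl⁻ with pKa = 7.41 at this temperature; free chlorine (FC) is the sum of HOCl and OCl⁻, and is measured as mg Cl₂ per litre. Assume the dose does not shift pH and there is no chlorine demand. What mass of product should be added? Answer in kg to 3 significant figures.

4.44 kg

Volume: 1410 m³ = 1,410,000 L.
[OCl⁻]/[HOCl] = 10^(pH − pKa) = 10^(7.38 − 7.41) = 0.9333; fraction as HOCl = 1/(1 + 0.9333) = 0.5173.
Free chlorine required for 1.51 ppm HOCl: 1.51 / 0.5173 = 2.919 ppm.
FC to add: 2.919 − 0.1 = 2.819 mg/L as Cl₂.
Cl₂ equivalent: 2.819 mg/L × 1,410,000 L = 3975 g.
Product at 89.6% available Cl: 3975 / 0.896 = 4436 g.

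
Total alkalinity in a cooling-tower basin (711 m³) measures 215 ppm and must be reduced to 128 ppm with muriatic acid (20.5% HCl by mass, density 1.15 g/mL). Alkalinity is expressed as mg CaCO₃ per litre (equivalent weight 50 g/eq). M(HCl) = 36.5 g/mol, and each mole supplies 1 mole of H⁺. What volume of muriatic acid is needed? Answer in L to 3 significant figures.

Volume: 711 m³ = 711,000 L.
Alkalinity to neutralize: (215 − 128) = 87 mg/L as CaCO₃ × 711,000 L = 61,860 g as CaCO₃.
Equivalents of H⁺ required: 61,860 ÷ 50 g/eq = 1237 eq = 1237 mol HCl.
Mass of HCl: 1237 × 36.5 = 45,160 g.
Mass of 20.5% solution: 45,160 / 0.205 = 220,300 g.
Volume: 220,300 g ÷ 1.15 g/mL = 191,500 mL.

192 L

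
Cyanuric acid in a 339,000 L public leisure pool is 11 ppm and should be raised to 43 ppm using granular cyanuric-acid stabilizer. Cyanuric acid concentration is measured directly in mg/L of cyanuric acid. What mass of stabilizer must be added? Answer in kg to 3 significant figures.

10.8 kg

CYA to add: (43 − 11) = 32 mg/L × 339,000 L = 10,850 g cyanuric acid.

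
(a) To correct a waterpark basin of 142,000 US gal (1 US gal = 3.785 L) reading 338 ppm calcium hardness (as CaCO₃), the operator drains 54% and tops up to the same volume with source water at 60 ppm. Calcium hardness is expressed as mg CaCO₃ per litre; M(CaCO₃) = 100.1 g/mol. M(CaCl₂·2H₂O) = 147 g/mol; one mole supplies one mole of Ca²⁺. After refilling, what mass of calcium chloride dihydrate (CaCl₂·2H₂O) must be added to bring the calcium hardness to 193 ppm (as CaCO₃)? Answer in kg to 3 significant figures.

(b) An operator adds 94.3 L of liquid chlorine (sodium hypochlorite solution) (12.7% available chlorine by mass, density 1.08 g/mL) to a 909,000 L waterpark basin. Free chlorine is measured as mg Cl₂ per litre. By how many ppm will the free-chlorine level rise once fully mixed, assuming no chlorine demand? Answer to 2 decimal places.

(a) Volume: 142,000 US gal × 3.785 L/gal = 537,470 L.
(a) After draining 54% and refilling: 338 × 0.46 + 60 × 0.54 = 187.88 ppm.
(a) Deficit to target: 193 − 187.88 = 5.12 mg/L.
(a) As CaCO₃: 5.12 mg/L × 537,470 L = 2752 g; ÷ 100.1 = 27.49 mol Ca²⁺.
(a) Mass: 27.49 × 147 = 4041 g.

(b) Mass of solution: 94.3 L × 1000 mL/L × 1.08 g/mL = 101,800 g.
(b) Available chlorine delivered: 101,800 g × 0.127 = 12,930 g as Cl₂.
(b) Concentration rise: 12,930 g / 909,000 L = 14.23 mg/L = 14.23 ppm.

(a) 4.04 kg; (b) 14.23 ppm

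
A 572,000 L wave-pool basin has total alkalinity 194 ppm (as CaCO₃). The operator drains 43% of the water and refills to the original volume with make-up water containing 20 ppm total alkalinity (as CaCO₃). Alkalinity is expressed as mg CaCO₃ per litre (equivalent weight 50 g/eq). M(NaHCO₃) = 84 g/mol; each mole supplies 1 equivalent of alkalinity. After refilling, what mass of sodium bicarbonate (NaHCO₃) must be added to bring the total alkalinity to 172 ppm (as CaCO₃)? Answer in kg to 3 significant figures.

After draining 43% and refilling: 194 × 0.57 + 20 × 0.43 = 119.18 ppm.
Deficit to target: 172 − 119.18 = 52.82 mg/L.
As CaCO₃: 52.82 mg/L × 572,000 L = 30,210 g; ÷ 50 g/eq ÷ 1 = 604.3 mol NaHCO₃.
Mass: 604.3 × 84 = 50,760 g.

50.8 kg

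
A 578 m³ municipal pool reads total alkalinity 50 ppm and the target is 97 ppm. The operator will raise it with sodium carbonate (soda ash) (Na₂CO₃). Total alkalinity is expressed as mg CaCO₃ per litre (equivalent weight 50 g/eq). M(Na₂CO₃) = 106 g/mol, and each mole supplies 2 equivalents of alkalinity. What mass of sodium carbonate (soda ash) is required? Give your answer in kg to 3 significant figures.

Volume: 578 m³ = 578,000 L.
Alkalinity to add: (97 − 50) = 47 mg/L as CaCO₃ × 578,000 L = 27,170 g as CaCO₃.
Equivalents: 27,170 g ÷ 50 g/eq = 543.3 eq.
Each mole of Na₂CO₃ supplies 2 eq, so 543.3 / 2 = 271.7 mol.
Mass: 271.7 mol × 106 g/mol = 28,800 g.

28.8 kg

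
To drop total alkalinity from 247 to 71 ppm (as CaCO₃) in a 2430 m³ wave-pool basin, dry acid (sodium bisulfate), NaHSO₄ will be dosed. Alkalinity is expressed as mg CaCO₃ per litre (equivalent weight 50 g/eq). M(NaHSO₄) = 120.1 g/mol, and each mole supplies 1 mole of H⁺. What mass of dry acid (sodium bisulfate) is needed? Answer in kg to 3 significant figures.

1,030 kg

Volume: 2430 m³ = 2,430,000 L.
Alkalinity to neutralize: (247 − 71) = 176 mg/L as CaCO₃ × 2,430,000 L = 427,700 g as CaCO₃.
Equivalents of H⁺ required: 427,700 ÷ 50 g/eq = 8554 eq = 8554 mol NaHSO₄.
Mass of NaHSO₄: 8554 × 120.1 = 1,027,000 g.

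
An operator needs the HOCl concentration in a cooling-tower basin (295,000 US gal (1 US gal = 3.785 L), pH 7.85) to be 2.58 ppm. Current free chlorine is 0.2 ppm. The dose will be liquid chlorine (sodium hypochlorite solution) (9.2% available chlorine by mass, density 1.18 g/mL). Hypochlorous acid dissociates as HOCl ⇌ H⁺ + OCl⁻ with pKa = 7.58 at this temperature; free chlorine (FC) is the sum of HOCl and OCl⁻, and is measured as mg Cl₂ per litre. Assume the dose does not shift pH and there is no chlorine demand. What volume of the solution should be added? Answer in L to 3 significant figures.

73.9 L

Volume: 295,000 US gal × 3.785 L/gal = 1,116,575 L.
[OCl⁻]/[HOCl] = 10^(pH − pKa) = 10^(7.85 − 7.58) = 1.862; fraction as HOCl = 1/(1 + 1.862) = 0.3494.
Free chlorine required for 2.58 ppm HOCl: 2.58 / 0.3494 = 7.384 ppm.
FC to add: 7.384 − 0.2 = 7.184 mg/L as Cl₂.
Cl₂ equivalent: 7.184 mg/L × 1,116,575 L = 8022 g.
Product at 9.2% available Cl: 8022 / 0.092 = 87,190 g.
Volume: 87,190 g ÷ 1.18 g/mL = 73,890 mL.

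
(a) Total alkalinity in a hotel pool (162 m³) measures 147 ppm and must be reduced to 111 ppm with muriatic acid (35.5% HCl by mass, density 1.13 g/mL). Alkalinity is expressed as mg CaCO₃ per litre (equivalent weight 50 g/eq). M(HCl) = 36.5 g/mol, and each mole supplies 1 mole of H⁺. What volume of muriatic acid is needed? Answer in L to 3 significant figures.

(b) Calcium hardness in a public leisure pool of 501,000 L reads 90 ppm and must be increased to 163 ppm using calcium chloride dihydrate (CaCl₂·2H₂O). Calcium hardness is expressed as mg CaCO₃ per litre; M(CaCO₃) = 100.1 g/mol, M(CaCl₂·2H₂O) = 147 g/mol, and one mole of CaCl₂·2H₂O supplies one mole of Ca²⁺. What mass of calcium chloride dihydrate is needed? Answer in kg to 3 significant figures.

(a) 10.6 L; (b) 53.7 kg

(a) Volume: 162 m³ = 162,000 L.
(a) Alkalinity to neutralize: (147 − 111) = 36 mg/L as CaCO₃ × 162,000 L = 5832 g as CaCO₃.
(a) Equivalents of H⁺ required: 5832 ÷ 50 g/eq = 116.6 eq = 116.6 mol HCl.
(a) Mass of HCl: 116.6 × 36.5 = 4257 g.
(a) Mass of 35.5% solution: 4257 / 0.355 = 11,990 g.
(a) Volume: 11,990 g ÷ 1.13 g/mL = 10,610 mL.

(b) Hardness to add: (163 − 90) = 73 mg/L as CaCO₃ × 501,000 L = 36,570 g as CaCO₃.
(b) Moles of Ca²⁺ (1 mol Ca²⁺ ≡ 1 mol CaCO₃): 36,570 / 100.1 g/mol = 365.4 mol.
(b) Mass of CaCl₂·2H₂O: 365.4 × 147 = 53,710 g.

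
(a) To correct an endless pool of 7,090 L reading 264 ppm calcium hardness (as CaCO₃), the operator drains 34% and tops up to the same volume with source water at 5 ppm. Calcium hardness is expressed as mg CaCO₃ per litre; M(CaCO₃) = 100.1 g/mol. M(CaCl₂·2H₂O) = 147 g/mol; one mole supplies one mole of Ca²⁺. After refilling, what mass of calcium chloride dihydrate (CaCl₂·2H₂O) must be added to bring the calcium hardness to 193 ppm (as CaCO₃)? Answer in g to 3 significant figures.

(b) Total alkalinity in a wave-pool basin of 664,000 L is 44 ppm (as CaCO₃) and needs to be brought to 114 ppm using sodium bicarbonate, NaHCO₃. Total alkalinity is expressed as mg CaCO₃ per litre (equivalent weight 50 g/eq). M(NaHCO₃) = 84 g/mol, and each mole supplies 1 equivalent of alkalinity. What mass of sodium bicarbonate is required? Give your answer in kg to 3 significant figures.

(a) 178 g; (b) 78.1 kg

(a) After draining 34% and refilling: 264 × 0.66 + 5 × 0.34 = 175.94 ppm.
(a) Deficit to target: 193 − 175.94 = 17.06 mg/L.
(a) As CaCO₃: 17.06 mg/L × 7,090 L = 121 g; ÷ 100.1 = 1.208 mol Ca²⁺.
(a) Mass: 1.208 × 147 = 177.6 g.

(b) Alkalinity to add: (114 − 44) = 70 mg/L as CaCO₃ × 664,000 L = 46,480 g as CaCO₃.
(b) Equivalents: 46,480 g ÷ 50 g/eq = 929.6 eq.
(b) NaHCO₃ supplies 1 eq per mole → 929.6 mol.
(b) Mass: 929.6 mol × 84 g/mol = 78,090 g.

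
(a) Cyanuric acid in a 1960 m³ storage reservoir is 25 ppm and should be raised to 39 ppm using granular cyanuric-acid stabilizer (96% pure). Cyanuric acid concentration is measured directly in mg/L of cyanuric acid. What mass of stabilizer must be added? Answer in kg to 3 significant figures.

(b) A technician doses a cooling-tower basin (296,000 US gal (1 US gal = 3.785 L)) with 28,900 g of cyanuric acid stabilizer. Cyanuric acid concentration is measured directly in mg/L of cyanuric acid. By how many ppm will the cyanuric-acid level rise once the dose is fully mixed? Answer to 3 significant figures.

(a) Volume: 1960 m³ = 1,960,000 L.
(a) CYA to add: (39 − 25) = 14 mg/L × 1,960,000 L = 27,440 g cyanuric acid.
(a) At 96% purity: 27,440 / 0.96 = 28,580 g product.

(b) Volume: 296,000 US gal × 3.785 L/gal = 1,120,360 L.
(b) Rise: 28,900 g / 1,120,360 L × 1000 = 25.8 mg/L.

(a) 28.6 kg; (b) 25.8 ppm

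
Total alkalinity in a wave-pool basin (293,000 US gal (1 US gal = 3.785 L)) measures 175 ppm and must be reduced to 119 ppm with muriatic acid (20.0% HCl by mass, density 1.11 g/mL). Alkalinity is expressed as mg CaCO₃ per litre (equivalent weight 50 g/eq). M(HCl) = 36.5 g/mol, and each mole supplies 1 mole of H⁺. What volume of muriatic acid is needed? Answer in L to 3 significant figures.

204 L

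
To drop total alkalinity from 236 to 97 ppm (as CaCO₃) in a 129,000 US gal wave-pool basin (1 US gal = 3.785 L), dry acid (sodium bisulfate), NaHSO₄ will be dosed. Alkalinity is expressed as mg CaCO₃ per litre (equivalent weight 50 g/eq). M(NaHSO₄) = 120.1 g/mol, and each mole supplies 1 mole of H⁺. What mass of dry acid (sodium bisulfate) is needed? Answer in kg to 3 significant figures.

163 kg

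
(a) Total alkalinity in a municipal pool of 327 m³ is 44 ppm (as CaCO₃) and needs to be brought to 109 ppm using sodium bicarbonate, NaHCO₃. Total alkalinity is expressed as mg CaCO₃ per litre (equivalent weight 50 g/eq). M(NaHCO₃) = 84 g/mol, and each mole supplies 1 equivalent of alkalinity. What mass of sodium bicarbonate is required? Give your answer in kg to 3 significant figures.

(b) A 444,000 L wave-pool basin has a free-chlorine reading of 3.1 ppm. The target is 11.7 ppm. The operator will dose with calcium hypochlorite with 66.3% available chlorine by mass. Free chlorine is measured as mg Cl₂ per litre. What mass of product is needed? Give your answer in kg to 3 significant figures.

(a) 35.7 kg; (b) 5.76 kg

(a) Volume: 327 m³ = 327,000 L.
(a) Alkalinity to add: (109 − 44) = 65 mg/L as CaCO₃ × 327,000 L = 21,260 g as CaCO₃.
(a) Equivalents: 21,260 g ÷ 50 g/eq = 425.1 eq.
(a) NaHCO₃ supplies 1 eq per mole → 425.1 mol.
(a) Mass: 425.1 mol × 84 g/mol = 35,710 g.

(b) Chlorine deficit: 11.7 − 3.1 = 8.6 ppm = 8.6 mg/L as Cl₂.
(b) Cl₂ equivalent needed: 8.6 mg/L × 444,000 L = 3,818,000 mg = 3818 g.
(b) Product at 66.3% available chlorine: 3818 / 0.663 = 5759 g.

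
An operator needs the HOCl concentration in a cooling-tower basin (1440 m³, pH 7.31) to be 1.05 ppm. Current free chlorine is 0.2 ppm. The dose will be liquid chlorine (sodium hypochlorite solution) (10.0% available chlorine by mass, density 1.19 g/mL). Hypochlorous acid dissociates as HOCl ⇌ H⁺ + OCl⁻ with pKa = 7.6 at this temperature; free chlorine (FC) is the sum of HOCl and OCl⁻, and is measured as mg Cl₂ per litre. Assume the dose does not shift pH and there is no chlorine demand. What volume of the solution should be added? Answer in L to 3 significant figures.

16.8 L

Volume: 1440 m³ = 1,440,000 L.
[OCl⁻]/[HOCl] = 10^(pH − pKa) = 10^(7.31 − 7.6) = 0.5129; fraction as HOCl = 1/(1 + 0.5129) = 0.661.
Free chlorine required for 1.05 ppm HOCl: 1.05 / 0.661 = 1.589 ppm.
FC to add: 1.589 − 0.2 = 1.389 mg/L as Cl₂.
Cl₂ equivalent: 1.389 mg/L × 1,440,000 L = 1999 g.
Product at 10.0% available Cl: 1999 / 0.1 = 19,990 g.
Volume: 19,990 g ÷ 1.19 g/mL = 16,800 mL.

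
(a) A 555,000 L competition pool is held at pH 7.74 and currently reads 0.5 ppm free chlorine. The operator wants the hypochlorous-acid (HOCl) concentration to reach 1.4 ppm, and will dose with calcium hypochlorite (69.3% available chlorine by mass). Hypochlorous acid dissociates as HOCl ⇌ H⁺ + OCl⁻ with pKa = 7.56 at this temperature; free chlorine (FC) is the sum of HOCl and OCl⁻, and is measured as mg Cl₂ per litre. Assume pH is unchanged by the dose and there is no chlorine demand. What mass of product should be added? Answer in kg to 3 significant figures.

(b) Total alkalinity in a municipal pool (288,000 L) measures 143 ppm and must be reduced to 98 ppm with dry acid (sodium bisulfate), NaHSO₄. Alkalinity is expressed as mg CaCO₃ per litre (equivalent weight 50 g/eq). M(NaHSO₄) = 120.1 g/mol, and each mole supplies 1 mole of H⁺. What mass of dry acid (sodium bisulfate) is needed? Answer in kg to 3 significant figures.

(a) [OCl⁻]/[HOCl] = 10^(pH − pKa) = 10^(7.74 − 7.56) = 1.514; fraction as HOCl = 1/(1 + 1.514) = 0.3978.
(a) Free chlorine required for 1.4 ppm HOCl: 1.4 / 0.3978 = 3.519 ppm.
(a) FC to add: 3.519 − 0.5 = 3.019 mg/L as Cl₂.
(a) Cl₂ equivalent: 3.019 mg/L × 555,000 L = 1676 g.
(a) Product at 69.3% available Cl: 1676 / 0.693 = 2418 g.

(b) Alkalinity to neutralize: (143 − 98) = 45 mg/L as CaCO₃ × 288,000 L = 12,960 g as CaCO₃.
(b) Equivalents of H⁺ required: 12,960 ÷ 50 g/eq = 259.2 eq = 259.2 mol NaHSO₄.
(b) Mass of NaHSO₄: 259.2 × 120.1 = 31,130 g.

(a) 2.42 kg; (b) 31.1 kg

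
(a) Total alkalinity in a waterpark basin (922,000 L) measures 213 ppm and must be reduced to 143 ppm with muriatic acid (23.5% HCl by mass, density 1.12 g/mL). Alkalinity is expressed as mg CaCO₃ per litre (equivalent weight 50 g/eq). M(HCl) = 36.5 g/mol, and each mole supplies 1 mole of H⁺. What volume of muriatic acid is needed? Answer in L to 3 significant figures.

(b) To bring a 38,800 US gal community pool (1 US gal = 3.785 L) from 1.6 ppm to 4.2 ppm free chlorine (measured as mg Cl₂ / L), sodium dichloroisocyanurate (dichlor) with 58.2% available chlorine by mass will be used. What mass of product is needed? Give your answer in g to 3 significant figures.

(a) Alkalinity to neutralize: (213 − 143) = 70 mg/L as CaCO₃ × 922,000 L = 64,540 g as CaCO₃.
(a) Equivalents of H⁺ required: 64,540 ÷ 50 g/eq = 1291 eq = 1291 mol HCl.
(a) Mass of HCl: 1291 × 36.5 = 47,110 g.
(a) Mass of 23.5% solution: 47,110 / 0.235 = 200,500 g.
(a) Volume: 200,500 g ÷ 1.12 g/mL = 179,000 mL.

(b) Volume: 38,800 US gal × 3.785 L/gal = 146,858 L.
(b) Chlorine deficit: 4.2 − 1.6 = 2.6 ppm = 2.6 mg/L as Cl₂.
(b) Cl₂ equivalent needed: 2.6 mg/L × 146,858 L = 381,800 mg = 381.8 g.
(b) Product at 58.2% available chlorine: 381.8 / 0.582 = 656.1 g.

(a) 179 L; (b) 656 g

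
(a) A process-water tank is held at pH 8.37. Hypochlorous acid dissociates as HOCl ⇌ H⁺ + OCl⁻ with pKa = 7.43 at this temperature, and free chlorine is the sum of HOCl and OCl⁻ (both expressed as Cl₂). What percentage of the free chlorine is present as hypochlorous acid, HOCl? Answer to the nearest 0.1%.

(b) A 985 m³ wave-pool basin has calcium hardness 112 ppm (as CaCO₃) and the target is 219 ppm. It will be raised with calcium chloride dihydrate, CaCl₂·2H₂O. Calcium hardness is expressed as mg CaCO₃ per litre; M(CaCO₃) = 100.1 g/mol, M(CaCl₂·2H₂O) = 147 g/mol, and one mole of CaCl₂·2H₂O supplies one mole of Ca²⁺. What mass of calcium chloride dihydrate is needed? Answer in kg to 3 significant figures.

(a) 10.3%; (b) 155 kg

(a) [OCl⁻]/[HOCl] = 10^(pH − pKa) = 10^(8.37 − 7.43) = 10^0.94 = 8.71.
(a) Fraction as HOCl = 1 / (1 + 8.71) = 0.103.

(b) Volume: 985 m³ = 985,000 L.
(b) Hardness to add: (219 − 112) = 107 mg/L as CaCO₃ × 985,000 L = 105,400 g as CaCO₃.
(b) Moles of Ca²⁺ (1 mol Ca²⁺ ≡ 1 mol CaCO₃): 105,400 / 100.1 g/mol = 1053 mol.
(b) Mass of CaCl₂·2H₂O: 1053 × 147 = 154,800 g.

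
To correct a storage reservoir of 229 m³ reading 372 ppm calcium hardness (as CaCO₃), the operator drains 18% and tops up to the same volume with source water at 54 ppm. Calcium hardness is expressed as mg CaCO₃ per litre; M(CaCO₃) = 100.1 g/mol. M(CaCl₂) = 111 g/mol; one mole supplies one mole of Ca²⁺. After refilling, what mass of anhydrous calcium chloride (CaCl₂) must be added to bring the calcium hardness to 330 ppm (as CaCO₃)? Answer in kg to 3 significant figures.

3.87 kg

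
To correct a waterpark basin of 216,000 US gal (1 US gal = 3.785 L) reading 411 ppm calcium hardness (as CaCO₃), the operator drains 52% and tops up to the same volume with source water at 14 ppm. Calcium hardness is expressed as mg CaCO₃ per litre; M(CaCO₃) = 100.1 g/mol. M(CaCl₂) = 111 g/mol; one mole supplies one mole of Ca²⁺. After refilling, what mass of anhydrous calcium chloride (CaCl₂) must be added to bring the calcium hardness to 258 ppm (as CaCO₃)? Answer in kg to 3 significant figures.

Volume: 216,000 US gal × 3.785 L/gal = 817,560 L.
After draining 52% and refilling: 411 × 0.48 + 14 × 0.52 = 204.56 ppm.
Deficit to target: 258 − 204.56 = 53.44 mg/L.
As CaCO₃: 53.44 mg/L × 817,560 L = 43,690 g; ÷ 100.1 = 436.5 mol Ca²⁺.
Mass: 436.5 × 111 = 48,450 g.

48.4 kg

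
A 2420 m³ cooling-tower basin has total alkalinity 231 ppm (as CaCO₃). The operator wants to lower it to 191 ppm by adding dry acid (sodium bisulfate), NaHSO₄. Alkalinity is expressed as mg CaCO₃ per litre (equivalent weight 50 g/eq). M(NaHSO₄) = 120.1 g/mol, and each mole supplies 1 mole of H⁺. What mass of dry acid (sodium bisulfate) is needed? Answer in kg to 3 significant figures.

Volume: 2420 m³ = 2,420,000 L.
Alkalinity to neutralize: (231 − 191) = 40 mg/L as CaCO₃ × 2,420,000 L = 96,800 g as CaCO₃.
Equivalents of H⁺ required: 96,800 ÷ 50 g/eq = 1936 eq = 1936 mol NaHSO₄.
Mass of NaHSO₄: 1936 × 120.1 = 232,500 g.

233 kg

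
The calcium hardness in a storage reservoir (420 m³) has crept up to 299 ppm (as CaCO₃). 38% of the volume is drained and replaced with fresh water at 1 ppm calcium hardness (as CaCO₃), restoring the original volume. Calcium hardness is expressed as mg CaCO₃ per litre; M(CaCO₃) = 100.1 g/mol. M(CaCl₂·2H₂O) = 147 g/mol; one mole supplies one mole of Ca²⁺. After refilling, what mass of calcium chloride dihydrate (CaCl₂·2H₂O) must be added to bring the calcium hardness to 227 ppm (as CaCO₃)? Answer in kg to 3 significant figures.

Volume: 420 m³ = 420,000 L.
After draining 38% and refilling: 299 × 0.62 + 1 × 0.38 = 185.76 ppm.
Deficit to target: 227 − 185.76 = 41.24 mg/L.
As CaCO₃: 41.24 mg/L × 420,000 L = 17,320 g; ÷ 100.1 = 173 mol Ca²⁺.
Mass: 173 × 147 = 25,440 g.

25.4 kg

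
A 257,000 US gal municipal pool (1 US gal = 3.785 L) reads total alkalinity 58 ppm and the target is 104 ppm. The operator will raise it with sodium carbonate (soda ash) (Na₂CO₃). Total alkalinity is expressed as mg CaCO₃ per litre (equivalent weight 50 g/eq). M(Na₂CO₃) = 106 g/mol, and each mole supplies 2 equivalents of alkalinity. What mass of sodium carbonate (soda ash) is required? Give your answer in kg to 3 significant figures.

Volume: 257,000 US gal × 3.785 L/gal = 972,745 L.
Alkalinity to add: (104 − 58) = 46 mg/L as CaCO₃ × 972,745 L = 44,750 g as CaCO₃.
Equivalents: 44,750 g ÷ 50 g/eq = 894.9 eq.
Each mole of Na₂CO₃ supplies 2 eq, so 894.9 / 2 = 447.5 mol.
Mass: 447.5 mol × 106 g/mol = 47,430 g.

47.4 kg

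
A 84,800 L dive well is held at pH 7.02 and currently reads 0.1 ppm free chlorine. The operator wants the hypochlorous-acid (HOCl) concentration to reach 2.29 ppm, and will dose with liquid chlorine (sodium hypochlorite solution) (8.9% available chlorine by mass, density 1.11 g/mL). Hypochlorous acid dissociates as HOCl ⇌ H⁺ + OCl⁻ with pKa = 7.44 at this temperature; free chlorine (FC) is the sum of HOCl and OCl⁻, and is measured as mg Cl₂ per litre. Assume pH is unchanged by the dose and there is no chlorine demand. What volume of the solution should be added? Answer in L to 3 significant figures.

[OCl⁻]/[HOCl] = 10^(pH − pKa) = 10^(7.02 − 7.44) = 0.3802; fraction as HOCl = 1/(1 + 0.3802) = 0.7245.
Free chlorine required for 2.29 ppm HOCl: 2.29 / 0.7245 = 3.161 ppm.
FC to add: 3.161 − 0.1 = 3.061 mg/L as Cl₂.
Cl₂ equivalent: 3.061 mg/L × 84,800 L = 259.5 g.
Product at 8.9% available Cl: 259.5 / 0.089 = 2916 g.
Volume: 2916 g ÷ 1.11 g/mL = 2627 mL.

2.63 L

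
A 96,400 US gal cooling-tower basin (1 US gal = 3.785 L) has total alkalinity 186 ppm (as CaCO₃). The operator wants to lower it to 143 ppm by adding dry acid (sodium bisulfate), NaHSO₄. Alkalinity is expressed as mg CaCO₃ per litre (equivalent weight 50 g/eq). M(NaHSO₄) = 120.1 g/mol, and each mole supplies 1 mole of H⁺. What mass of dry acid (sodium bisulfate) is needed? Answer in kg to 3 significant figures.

Volume: 96,400 US gal × 3.785 L/gal = 364,874 L.
Alkalinity to neutralize: (186 − 143) = 43 mg/L as CaCO₃ × 364,874 L = 15,690 g as CaCO₃.
Equivalents of H⁺ required: 15,690 ÷ 50 g/eq = 313.8 eq = 313.8 mol NaHSO₄.
Mass of NaHSO₄: 313.8 × 120.1 = 37,690 g.

37.7 kg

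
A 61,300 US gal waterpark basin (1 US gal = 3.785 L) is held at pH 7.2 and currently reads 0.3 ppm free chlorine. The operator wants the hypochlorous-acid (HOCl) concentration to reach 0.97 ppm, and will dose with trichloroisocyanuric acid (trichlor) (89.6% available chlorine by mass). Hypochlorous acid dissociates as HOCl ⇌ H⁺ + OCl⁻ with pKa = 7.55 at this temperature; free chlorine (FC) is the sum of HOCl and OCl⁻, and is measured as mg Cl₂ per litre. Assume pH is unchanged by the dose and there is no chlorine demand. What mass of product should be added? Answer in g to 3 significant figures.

286 g

Volume: 61,300 US gal × 3.785 L/gal = 232,020 L.
[OCl⁻]/[HOCl] = 10^(pH − pKa) = 10^(7.2 − 7.55) = 0.4467; fraction as HOCl = 1/(1 + 0.4467) = 0.6912.
Free chlorine required for 0.97 ppm HOCl: 0.97 / 0.6912 = 1.403 ppm.
FC to add: 1.403 − 0.3 = 1.103 mg/L as Cl₂.
Cl₂ equivalent: 1.103 mg/L × 232,020 L = 256 g.
Product at 89.6% available Cl: 256 / 0.896 = 285.7 g.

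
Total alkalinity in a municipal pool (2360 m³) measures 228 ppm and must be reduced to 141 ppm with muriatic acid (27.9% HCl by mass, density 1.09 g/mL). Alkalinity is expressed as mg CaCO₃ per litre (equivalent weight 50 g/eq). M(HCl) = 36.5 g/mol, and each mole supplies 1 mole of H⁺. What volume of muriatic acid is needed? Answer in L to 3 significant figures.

Volume: 2360 m³ = 2,360,000 L.
Alkalinity to neutralize: (228 − 141) = 87 mg/L as CaCO₃ × 2,360,000 L = 205,300 g as CaCO₃.
Equivalents of H⁺ required: 205,300 ÷ 50 g/eq = 4106 eq = 4106 mol HCl.
Mass of HCl: 4106 × 36.5 = 149,900 g.
Mass of 27.9% solution: 149,900 / 0.279 = 537,200 g.
Volume: 537,200 g ÷ 1.09 g/mL = 492,900 mL.

493 L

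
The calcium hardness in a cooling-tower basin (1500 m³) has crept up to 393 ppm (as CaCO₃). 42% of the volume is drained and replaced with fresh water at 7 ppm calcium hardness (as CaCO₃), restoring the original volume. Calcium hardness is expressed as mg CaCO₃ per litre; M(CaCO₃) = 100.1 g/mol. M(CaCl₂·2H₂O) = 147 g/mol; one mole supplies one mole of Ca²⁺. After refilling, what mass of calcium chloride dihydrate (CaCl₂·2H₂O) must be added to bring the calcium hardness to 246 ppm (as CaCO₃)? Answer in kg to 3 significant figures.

33.3 kg

Volume: 1500 m³ = 1,500,000 L.
After draining 42% and refilling: 393 × 0.58 + 7 × 0.42 = 230.88 ppm.
Deficit to target: 246 − 230.88 = 15.12 mg/L.
As CaCO₃: 15.12 mg/L × 1,500,000 L = 22,680 g; ÷ 100.1 = 226.6 mol Ca²⁺.
Mass: 226.6 × 147 = 33,310 g.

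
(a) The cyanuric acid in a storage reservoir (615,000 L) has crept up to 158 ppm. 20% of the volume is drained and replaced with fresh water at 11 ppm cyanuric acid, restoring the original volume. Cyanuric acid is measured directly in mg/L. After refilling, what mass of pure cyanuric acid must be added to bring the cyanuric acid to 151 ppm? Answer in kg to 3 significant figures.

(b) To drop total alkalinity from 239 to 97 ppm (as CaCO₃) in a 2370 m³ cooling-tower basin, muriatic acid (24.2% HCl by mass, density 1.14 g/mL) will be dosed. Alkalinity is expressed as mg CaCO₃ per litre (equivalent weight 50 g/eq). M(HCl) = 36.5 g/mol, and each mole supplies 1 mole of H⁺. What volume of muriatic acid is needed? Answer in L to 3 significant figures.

(a) After draining 20% and refilling: 158 × 0.80 + 11 × 0.20 = 128.6 ppm.
(a) Deficit to target: 151 − 128.6 = 22.4 mg/L.
(a) Mass: 22.4 mg/L × 615,000 L = 13,780 g cyanuric acid.

(b) Volume: 2370 m³ = 2,370,000 L.
(b) Alkalinity to neutralize: (239 − 97) = 142 mg/L as CaCO₃ × 2,370,000 L = 336,500 g as CaCO₃.
(b) Equivalents of H⁺ required: 336,500 ÷ 50 g/eq = 6731 eq = 6731 mol HCl.
(b) Mass of HCl: 6731 × 36.5 = 245,700 g.
(b) Mass of 24.2% solution: 245,700 / 0.242 = 1,015,000 g.
(b) Volume: 1,015,000 g ÷ 1.14 g/mL = 890,500 mL.

(a) 13.8 kg; (b) 891 L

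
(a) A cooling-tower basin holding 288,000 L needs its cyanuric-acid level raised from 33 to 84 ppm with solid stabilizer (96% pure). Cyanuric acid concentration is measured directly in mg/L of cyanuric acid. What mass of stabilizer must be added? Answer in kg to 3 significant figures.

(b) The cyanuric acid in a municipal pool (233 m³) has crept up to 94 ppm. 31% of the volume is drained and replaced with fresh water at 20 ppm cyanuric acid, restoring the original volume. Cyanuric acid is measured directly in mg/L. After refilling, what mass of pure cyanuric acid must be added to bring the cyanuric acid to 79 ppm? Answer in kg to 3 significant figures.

(a) 15.3 kg; (b) 1.85 kg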